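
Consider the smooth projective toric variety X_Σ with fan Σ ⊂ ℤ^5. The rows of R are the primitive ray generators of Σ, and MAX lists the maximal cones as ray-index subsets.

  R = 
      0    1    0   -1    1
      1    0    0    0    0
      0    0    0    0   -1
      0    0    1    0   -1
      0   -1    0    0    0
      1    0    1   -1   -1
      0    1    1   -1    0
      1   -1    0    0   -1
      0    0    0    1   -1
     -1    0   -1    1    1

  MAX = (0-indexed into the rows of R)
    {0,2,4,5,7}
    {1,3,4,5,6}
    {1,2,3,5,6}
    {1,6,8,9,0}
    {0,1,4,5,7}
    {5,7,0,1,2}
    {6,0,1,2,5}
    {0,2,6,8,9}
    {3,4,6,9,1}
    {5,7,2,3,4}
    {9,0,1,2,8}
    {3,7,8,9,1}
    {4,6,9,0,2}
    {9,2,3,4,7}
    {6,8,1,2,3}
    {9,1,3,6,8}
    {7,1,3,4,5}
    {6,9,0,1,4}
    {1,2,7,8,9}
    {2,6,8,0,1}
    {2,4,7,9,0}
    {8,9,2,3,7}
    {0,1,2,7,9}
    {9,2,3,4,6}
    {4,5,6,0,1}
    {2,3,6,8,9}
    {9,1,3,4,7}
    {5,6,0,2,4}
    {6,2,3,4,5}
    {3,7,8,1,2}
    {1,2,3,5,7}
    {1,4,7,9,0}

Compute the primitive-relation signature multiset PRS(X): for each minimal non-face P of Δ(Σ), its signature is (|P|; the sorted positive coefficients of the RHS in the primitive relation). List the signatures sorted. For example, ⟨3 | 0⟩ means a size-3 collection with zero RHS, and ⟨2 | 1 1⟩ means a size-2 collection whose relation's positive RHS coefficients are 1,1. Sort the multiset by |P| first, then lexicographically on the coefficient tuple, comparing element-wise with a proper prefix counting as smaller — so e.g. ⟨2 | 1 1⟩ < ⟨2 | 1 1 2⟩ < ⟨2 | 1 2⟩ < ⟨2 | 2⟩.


|primitive collections| = 9. Relations:

  P = {5,9}:  v_{5} + v_{9} = 0  so sig = ⟨2 | 0⟩
  P = {0,3}:  v_{0} + v_{3} = v_{6}  so sig = ⟨2 | 1⟩
  P = {6,7}:  v_{6} + v_{7} = v_{5}  so sig = ⟨2 | 1⟩
  P = {4,8}:  v_{4} + v_{8} = v_{3} + v_{7} + v_{9}  so sig = ⟨2 | 1 1 1⟩
  P = {5,8}:  v_{5} + v_{8} = v_{1} + v_{2} + v_{3}  so sig = ⟨2 | 1 1 1⟩
  P = {1,2,4}:  v_{1} + v_{2} + v_{4} = v_{7}  so sig = ⟨3 | 1⟩
  P = {0,7,8}:  v_{0} + v_{7} + v_{8} = v_{1} + v_{2}  so sig = ⟨3 | 1 1⟩
  P = {1,2,3,9}:  v_{1} + v_{2} + v_{3} + v_{9} = v_{8}  so sig = ⟨4 | 1⟩
  P = {1,2,6,9}:  v_{1} + v_{2} + v_{6} + v_{9} = v_{0} + v_{8}  so sig = ⟨4 | 1 1⟩

Hence PRS(X_Σ) =
[⟨2 | 0⟩, ⟨2 | 1⟩, ⟨2 | 1⟩, ⟨2 | 1 1 1⟩, ⟨2 | 1 1 1⟩, ⟨3 | 1⟩, ⟨3 | 1 1⟩, ⟨4 | 1⟩, ⟨4 | 1 1⟩]


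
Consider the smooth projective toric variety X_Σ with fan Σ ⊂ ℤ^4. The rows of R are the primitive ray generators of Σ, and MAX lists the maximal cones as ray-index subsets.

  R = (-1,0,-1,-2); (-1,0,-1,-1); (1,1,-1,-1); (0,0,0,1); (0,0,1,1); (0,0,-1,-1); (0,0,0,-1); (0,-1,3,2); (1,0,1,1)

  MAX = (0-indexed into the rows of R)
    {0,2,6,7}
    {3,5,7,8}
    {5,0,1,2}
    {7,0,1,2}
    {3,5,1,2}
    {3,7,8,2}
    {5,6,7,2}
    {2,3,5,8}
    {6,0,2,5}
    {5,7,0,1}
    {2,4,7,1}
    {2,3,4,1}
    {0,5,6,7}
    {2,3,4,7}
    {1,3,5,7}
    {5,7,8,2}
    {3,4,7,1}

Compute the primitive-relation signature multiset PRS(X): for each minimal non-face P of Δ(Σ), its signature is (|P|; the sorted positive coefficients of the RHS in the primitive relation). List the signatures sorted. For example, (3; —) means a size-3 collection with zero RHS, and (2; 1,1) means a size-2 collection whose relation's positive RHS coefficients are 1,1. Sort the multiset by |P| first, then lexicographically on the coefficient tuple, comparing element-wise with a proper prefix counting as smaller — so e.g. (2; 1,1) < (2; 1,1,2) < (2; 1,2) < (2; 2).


The 14 primitive collections of Σ (r=9, n=4):

  {1,8}:  v_{1} + v_{8} = 0 ; sig = (2; —)
  {3,6}:  v_{3} + v_{6} = 0 ; sig = (2; —)
  {4,5}:  v_{4} + v_{5} = 0 ; sig = (2; —)
  {0,3}:  v_{0} + v_{3} = v_{1} ; sig = (2; 1)
  {0,8}:  v_{0} + v_{8} = v_{6} ; sig = (2; 1)
  {1,6}:  v_{1} + v_{6} = v_{0} ; sig = (2; 1)
  {4,6}:  v_{4} + v_{6} = v_{1} + v_{2} + v_{7} ; sig = (2; 1,1,1)
  {4,8}:  v_{4} + v_{8} = v_{2} + v_{3} + v_{7} ; sig = (2; 1,1,1)
  {6,8}:  v_{6} + v_{8} = v_{2} + v_{5} + v_{7} ; sig = (2; 1,1,1)
  {0,4}:  v_{0} + v_{4} = 2·v_{1} + v_{2} + v_{7} ; sig = (2; 1,1,2)
  {1,2,3,7}:  v_{1} + v_{2} + v_{3} + v_{7} = v_{4} ; sig = (4; 1)
  {1,2,5,7}:  v_{1} + v_{2} + v_{5} + v_{7} = v_{6} ; sig = (4; 1)
  {2,3,5,7}:  v_{2} + v_{3} + v_{5} + v_{7} = v_{8} ; sig = (4; 1)
  {0,2,5,7}:  v_{0} + v_{2} + v_{5} + v_{7} = 2·v_{6} ; sig = (4; 2)

Hence PRS(X_Σ) =
{ (2; —) ×3,  (2; 1) ×3,  (2; 1,1,1) ×3,  (2; 1,1,2),  (4; 1) ×3,  (4; 2) }


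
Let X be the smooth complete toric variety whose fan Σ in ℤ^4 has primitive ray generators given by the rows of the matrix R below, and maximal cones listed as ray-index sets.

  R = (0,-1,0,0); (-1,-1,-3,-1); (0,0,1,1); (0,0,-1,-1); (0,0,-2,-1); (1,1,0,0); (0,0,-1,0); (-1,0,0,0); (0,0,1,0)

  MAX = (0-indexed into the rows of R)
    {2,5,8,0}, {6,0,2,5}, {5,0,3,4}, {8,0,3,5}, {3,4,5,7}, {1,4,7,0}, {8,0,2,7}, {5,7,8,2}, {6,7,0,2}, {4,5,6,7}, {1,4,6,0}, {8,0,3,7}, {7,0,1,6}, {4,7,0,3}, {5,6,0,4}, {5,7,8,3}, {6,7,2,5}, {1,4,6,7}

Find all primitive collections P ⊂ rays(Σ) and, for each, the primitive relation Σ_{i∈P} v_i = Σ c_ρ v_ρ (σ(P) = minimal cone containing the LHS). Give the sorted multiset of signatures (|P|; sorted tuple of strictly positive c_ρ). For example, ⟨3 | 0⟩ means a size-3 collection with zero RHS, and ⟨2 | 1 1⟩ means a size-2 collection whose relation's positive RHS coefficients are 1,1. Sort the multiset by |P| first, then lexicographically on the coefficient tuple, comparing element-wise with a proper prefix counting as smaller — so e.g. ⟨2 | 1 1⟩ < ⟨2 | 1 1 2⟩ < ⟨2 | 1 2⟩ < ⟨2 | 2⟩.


|primitive collections| = 11. Relations:

  P={2,3}:  v_{2} + v_{3} = 0  →  sig = ⟨2 | 0⟩
  P={6,8}:  v_{6} + v_{8} = 0  →  sig = ⟨2 | 0⟩
  P={2,4}:  v_{2} + v_{4} = v_{6}  →  sig = ⟨2 | 1⟩
  P={3,6}:  v_{3} + v_{6} = v_{4}  →  sig = ⟨2 | 1⟩
  P={4,8}:  v_{4} + v_{8} = v_{3}  →  sig = ⟨2 | 1⟩
  P={1,5}:  v_{1} + v_{5} = v_{4} + v_{6}  →  sig = ⟨2 | 1 1⟩
  P={1,8}:  v_{1} + v_{8} = v_{0} + v_{4} + v_{7}  →  sig = ⟨2 | 1 1 1⟩
  P={1,2}:  v_{1} + v_{2} = v_{0} + 2·v_{6} + v_{7}  →  sig = ⟨2 | 1 1 2⟩
  P={1,3}:  v_{1} + v_{3} = v_{0} + 2·v_{4} + v_{7}  →  sig = ⟨2 | 1 1 2⟩
  P={0,5,7}:  v_{0} + v_{5} + v_{7} = 0  →  sig = ⟨3 | 0⟩
  P={0,4,6,7}:  v_{0} + v_{4} + v_{6} + v_{7} = v_{1}  →  sig = ⟨4 | 1⟩

so the primitive-relation signature multiset is
[⟨2 | 0⟩, ⟨2 | 0⟩, ⟨2 | 1⟩, ⟨2 | 1⟩, ⟨2 | 1⟩, ⟨2 | 1 1⟩, ⟨2 | 1 1 1⟩, ⟨2 | 1 1 2⟩, ⟨2 | 1 1 2⟩, ⟨3 | 0⟩, ⟨4 | 1⟩]


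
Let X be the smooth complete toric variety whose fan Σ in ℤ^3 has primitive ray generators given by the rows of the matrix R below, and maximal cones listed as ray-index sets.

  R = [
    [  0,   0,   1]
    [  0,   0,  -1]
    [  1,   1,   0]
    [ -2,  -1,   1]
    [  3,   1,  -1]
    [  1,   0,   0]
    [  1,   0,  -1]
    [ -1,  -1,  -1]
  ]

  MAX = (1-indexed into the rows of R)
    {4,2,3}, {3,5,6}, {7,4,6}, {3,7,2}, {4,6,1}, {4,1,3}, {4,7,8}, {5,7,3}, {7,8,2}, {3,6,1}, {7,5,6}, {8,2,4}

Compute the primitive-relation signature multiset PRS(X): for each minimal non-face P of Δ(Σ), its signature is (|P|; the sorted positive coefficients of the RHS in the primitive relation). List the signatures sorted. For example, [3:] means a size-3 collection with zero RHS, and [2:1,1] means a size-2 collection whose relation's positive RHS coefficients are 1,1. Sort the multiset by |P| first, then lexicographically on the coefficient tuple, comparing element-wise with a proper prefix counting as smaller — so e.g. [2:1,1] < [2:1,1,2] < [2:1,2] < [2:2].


The 14 primitive collections of Σ (r=8, n=3):

  P = {1,2}:  v_{1} + v_{2} = 0 — sig = [2:]
  P = {1,7}:  v_{1} + v_{7} = v_{6} — sig = [2:1]
  P = {2,6}:  v_{2} + v_{6} = v_{7} — sig = [2:1]
  P = {3,8}:  v_{3} + v_{8} = v_{2} — sig = [2:1]
  P = {4,5}:  v_{4} + v_{5} = v_{6} — sig = [2:1]
  P = {1,8}:  v_{1} + v_{8} = v_{4} + v_{7} — sig = [2:1,1]
  P = {1,5}:  v_{1} + v_{5} = v_{3} + 2·v_{6} — sig = [2:1,2]
  P = {2,5}:  v_{2} + v_{5} = v_{3} + 2·v_{7} — sig = [2:1,2]
  P = {6,8}:  v_{6} + v_{8} = v_{4} + 2·v_{7} — sig = [2:1,2]
  P = {5,8}:  v_{5} + v_{8} = 2·v_{7} — sig = [2:2]
  P = {3,4,7}:  v_{3} + v_{4} + v_{7} = 0 — sig = [3:]
  P = {2,4,7}:  v_{2} + v_{4} + v_{7} = v_{8} — sig = [3:1]
  P = {3,4,6}:  v_{3} + v_{4} + v_{6} = v_{1} — sig = [3:1]
  P = {3,6,7}:  v_{3} + v_{6} + v_{7} = v_{5} — sig = [3:1]

so the primitive-relation signature multiset is
    [2:]
    [2:1]
    [2:1]
    [2:1]
    [2:1]
    [2:1,1]
    [2:1,2]
    [2:1,2]
    [2:1,2]
    [2:2]
    [3:]
    [3:1]
    [3:1]
    [3:1]


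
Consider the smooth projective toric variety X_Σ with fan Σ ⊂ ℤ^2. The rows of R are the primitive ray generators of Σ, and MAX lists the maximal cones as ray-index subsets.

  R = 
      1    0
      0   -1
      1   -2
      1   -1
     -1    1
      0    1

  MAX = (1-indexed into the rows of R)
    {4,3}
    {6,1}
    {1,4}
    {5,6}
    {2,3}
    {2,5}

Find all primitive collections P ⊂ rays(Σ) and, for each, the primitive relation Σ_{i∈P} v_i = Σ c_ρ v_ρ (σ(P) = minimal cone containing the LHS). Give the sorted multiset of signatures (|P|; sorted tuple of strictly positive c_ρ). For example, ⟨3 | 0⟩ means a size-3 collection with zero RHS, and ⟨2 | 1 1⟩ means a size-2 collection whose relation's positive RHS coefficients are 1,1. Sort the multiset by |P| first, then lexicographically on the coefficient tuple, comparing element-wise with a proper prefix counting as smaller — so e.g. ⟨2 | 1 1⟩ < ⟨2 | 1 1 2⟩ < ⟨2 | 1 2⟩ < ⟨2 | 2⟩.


|primitive collections| = 9. Relations:

  P = {2,6}:  v_{2} + v_{6} = 0  →  sig = ⟨2 | 0⟩
  P = {4,5}:  v_{4} + v_{5} = 0  →  sig = ⟨2 | 0⟩
  P = {1,2}:  v_{1} + v_{2} = v_{4}  →  sig = ⟨2 | 1⟩
  P = {1,5}:  v_{1} + v_{5} = v_{6}  →  sig = ⟨2 | 1⟩
  P = {2,4}:  v_{2} + v_{4} = v_{3}  →  sig = ⟨2 | 1⟩
  P = {3,5}:  v_{3} + v_{5} = v_{2}  →  sig = ⟨2 | 1⟩
  P = {3,6}:  v_{3} + v_{6} = v_{4}  →  sig = ⟨2 | 1⟩
  P = {4,6}:  v_{4} + v_{6} = v_{1}  →  sig = ⟨2 | 1⟩
  P = {1,3}:  v_{1} + v_{3} = 2·v_{4}  →  sig = ⟨2 | 2⟩

so the primitive-relation signature multiset is
    |P|=2: 9 collections, coeffs (), (), (1), (1), (1), (1), (1), (1), (2)


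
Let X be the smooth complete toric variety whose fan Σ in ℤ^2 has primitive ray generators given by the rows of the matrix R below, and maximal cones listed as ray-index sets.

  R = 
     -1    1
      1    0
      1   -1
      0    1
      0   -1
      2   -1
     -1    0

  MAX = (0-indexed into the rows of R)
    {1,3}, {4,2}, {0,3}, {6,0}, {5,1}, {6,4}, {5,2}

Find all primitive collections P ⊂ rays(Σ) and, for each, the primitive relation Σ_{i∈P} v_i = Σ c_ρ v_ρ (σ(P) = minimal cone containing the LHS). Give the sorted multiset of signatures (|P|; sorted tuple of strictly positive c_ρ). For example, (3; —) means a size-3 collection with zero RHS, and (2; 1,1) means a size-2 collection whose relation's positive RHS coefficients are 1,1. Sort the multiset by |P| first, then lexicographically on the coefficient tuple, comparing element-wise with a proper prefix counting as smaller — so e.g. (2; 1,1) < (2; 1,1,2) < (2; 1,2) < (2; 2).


|primitive collections| = 14. Relations:

  P = {0,2}:  v_{0} + v_{2} = 0 ; sig = (2; —)
  P = {1,6}:  v_{1} + v_{6} = 0 ; sig = (2; —)
  P = {3,4}:  v_{3} + v_{4} = 0 ; sig = (2; —)
  P = {0,1}:  v_{0} + v_{1} = v_{3} ; sig = (2; 1)
  P = {0,4}:  v_{0} + v_{4} = v_{6} ; sig = (2; 1)
  P = {0,5}:  v_{0} + v_{5} = v_{1} ; sig = (2; 1)
  P = {1,2}:  v_{1} + v_{2} = v_{5} ; sig = (2; 1)
  P = {1,4}:  v_{1} + v_{4} = v_{2} ; sig = (2; 1)
  P = {2,3}:  v_{2} + v_{3} = v_{1} ; sig = (2; 1)
  P = {2,6}:  v_{2} + v_{6} = v_{4} ; sig = (2; 1)
  P = {3,6}:  v_{3} + v_{6} = v_{0} ; sig = (2; 1)
  P = {5,6}:  v_{5} + v_{6} = v_{2} ; sig = (2; 1)
  P = {3,5}:  v_{3} + v_{5} = 2·v_{1} ; sig = (2; 2)
  P = {4,5}:  v_{4} + v_{5} = 2·v_{2} ; sig = (2; 2)

Sorted signature multiset PRS(X):
    |P|=2: 14 collections, coeffs (), (), (), (1), (1), (1), (1), (1), (1), (1), (1), (1), (2), (2)


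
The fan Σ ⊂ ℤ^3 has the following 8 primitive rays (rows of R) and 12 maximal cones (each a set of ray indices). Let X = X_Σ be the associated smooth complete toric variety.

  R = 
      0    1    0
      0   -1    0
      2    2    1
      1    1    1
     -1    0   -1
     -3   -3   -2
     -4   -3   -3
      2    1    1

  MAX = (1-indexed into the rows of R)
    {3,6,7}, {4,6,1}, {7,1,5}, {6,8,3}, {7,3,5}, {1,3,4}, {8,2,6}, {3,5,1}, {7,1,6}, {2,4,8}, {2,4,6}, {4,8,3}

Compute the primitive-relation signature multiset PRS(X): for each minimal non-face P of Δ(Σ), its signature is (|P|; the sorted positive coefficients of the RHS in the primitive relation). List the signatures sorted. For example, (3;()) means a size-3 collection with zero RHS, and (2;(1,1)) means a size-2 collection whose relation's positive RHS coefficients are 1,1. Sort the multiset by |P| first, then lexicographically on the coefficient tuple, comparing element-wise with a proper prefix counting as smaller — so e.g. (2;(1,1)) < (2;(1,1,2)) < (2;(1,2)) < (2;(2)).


The 14 primitive collections of Σ (r=8, n=3):

  {1,2}:  v_{1} + v_{2} = 0 — sig = (2;())
  {1,8}:  v_{1} + v_{8} = v_{3} — sig = (2;(1))
  {2,3}:  v_{2} + v_{3} = v_{8} — sig = (2;(1))
  {4,5}:  v_{4} + v_{5} = v_{1} — sig = (2;(1))
  {5,6}:  v_{5} + v_{6} = v_{7} — sig = (2;(1))
  {2,5}:  v_{2} + v_{5} = v_{3} + v_{6} — sig = (2;(1,1))
  {4,7}:  v_{4} + v_{7} = v_{1} + v_{6} — sig = (2;(1,1))
  {2,7}:  v_{2} + v_{7} = v_{3} + 2·v_{6} — sig = (2;(1,2))
  {5,8}:  v_{5} + v_{8} = 2·v_{3} + v_{6} — sig = (2;(1,2))
  {7,8}:  v_{7} + v_{8} = 2·v_{3} + 2·v_{6} — sig = (2;(2,2))
  {3,4,6}:  v_{3} + v_{4} + v_{6} = 0 — sig = (3;())
  {1,3,6}:  v_{1} + v_{3} + v_{6} = v_{5} — sig = (3;(1))
  {4,6,8}:  v_{4} + v_{6} + v_{8} = v_{2} — sig = (3;(1))
  {1,3,7}:  v_{1} + v_{3} + v_{7} = 2·v_{5} — sig = (3;(2))

Signatures (|P|; sorted positive RHS coefficients), sorted:
{ (2;()),  (2;(1)) ×4,  (2;(1,1)) ×2,  (2;(1,2)) ×2,  (2;(2,2)),  (3;()),  (3;(1)) ×2,  (3;(2)) }


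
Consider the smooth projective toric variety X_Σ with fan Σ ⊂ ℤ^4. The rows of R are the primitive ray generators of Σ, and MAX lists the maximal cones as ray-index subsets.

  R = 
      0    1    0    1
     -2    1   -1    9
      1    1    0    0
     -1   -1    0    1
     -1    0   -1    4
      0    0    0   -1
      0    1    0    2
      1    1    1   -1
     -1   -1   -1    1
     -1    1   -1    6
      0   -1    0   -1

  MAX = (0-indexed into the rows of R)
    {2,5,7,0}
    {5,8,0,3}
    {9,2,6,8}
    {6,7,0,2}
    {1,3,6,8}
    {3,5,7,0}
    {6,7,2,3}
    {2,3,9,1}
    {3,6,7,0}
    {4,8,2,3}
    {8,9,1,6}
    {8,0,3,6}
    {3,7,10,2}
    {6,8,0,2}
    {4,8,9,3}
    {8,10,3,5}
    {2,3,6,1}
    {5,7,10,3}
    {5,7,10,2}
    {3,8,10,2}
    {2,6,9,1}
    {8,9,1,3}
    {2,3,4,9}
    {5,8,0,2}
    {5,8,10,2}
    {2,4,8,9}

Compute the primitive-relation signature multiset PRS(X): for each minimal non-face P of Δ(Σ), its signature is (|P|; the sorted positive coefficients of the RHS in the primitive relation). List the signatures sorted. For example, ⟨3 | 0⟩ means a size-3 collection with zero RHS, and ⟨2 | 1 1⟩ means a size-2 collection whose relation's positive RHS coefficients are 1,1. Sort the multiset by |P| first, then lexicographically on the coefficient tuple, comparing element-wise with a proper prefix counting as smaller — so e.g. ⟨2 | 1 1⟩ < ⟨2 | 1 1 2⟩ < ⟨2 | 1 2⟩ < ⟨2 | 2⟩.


Δ(Σ) — 11 vertices, 24 min non-faces:

  P = {0,10}:  v_{0} + v_{10} = 0 ; sig = ⟨2 | 0⟩
  P = {7,8}:  v_{7} + v_{8} = 0 ; sig = ⟨2 | 0⟩
  P = {4,6}:  v_{4} + v_{6} = v_{9} ; sig = ⟨2 | 1⟩
  P = {5,6}:  v_{5} + v_{6} = v_{0} ; sig = ⟨2 | 1⟩
  P = {4,5}:  v_{4} + v_{5} = v_{6} + v_{8} ; sig = ⟨2 | 1 1⟩
  P = {6,10}:  v_{6} + v_{10} = v_{2} + v_{3} ; sig = ⟨2 | 1 1⟩
  P = {4,7}:  v_{4} + v_{7} = v_{2} + v_{3} + v_{6} ; sig = ⟨2 | 1 1 1⟩
  P = {9,10}:  v_{9} + v_{10} = v_{2} + v_{3} + v_{4} ; sig = ⟨2 | 1 1 1⟩
  P = {1,10}:  v_{1} + v_{10} = v_{2} + 2·v_{3} + v_{9} ; sig = ⟨2 | 1 1 2⟩
  P = {7,9}:  v_{7} + v_{9} = v_{2} + v_{3} + 2·v_{6} ; sig = ⟨2 | 1 1 2⟩
  P = {1,5}:  v_{1} + v_{5} = v_{3} + 3·v_{6} + v_{8} ; sig = ⟨2 | 1 1 3⟩
  P = {0,1}:  v_{0} + v_{1} = v_{3} + 4·v_{6} + v_{8} ; sig = ⟨2 | 1 1 4⟩
  P = {0,4}:  v_{0} + v_{4} = 2·v_{6} + v_{8} ; sig = ⟨2 | 1 2⟩
  P = {1,4}:  v_{1} + v_{4} = v_{3} + 2·v_{9} ; sig = ⟨2 | 1 2⟩
  P = {5,9}:  v_{5} + v_{9} = 2·v_{6} + v_{8} ; sig = ⟨2 | 1 2⟩
  P = {4,10}:  v_{4} + v_{10} = 2·v_{2} + 2·v_{3} + v_{8} ; sig = ⟨2 | 1 2 2⟩
  P = {1,7}:  v_{1} + v_{7} = v_{2} + 2·v_{3} + 3·v_{6} ; sig = ⟨2 | 1 2 3⟩
  P = {0,9}:  v_{0} + v_{9} = 3·v_{6} + v_{8} ; sig = ⟨2 | 1 3⟩
  P = {2,3,5}:  v_{2} + v_{3} + v_{5} = 0 ; sig = ⟨3 | 0⟩
  P = {0,2,3}:  v_{0} + v_{2} + v_{3} = v_{6} ; sig = ⟨3 | 1⟩
  P = {3,6,9}:  v_{3} + v_{6} + v_{9} = v_{1} ; sig = ⟨3 | 1⟩
  P = {1,2,8}:  v_{1} + v_{2} + v_{8} = v_{4} + v_{9} ; sig = ⟨3 | 1 1⟩
  P = {2,3,6,8}:  v_{2} + v_{3} + v_{6} + v_{8} = v_{4} ; sig = ⟨4 | 1⟩
  P = {2,3,8,9}:  v_{2} + v_{3} + v_{8} + v_{9} = 2·v_{4} ; sig = ⟨4 | 2⟩

so the primitive-relation signature multiset is
[⟨2 | 0⟩, ⟨2 | 0⟩, ⟨2 | 1⟩, ⟨2 | 1⟩, ⟨2 | 1 1⟩, ⟨2 | 1 1⟩, ⟨2 | 1 1 1⟩, ⟨2 | 1 1 1⟩, ⟨2 | 1 1 2⟩, ⟨2 | 1 1 2⟩, ⟨2 | 1 1 3⟩, ⟨2 | 1 1 4⟩, ⟨2 | 1 2⟩, ⟨2 | 1 2⟩, ⟨2 | 1 2⟩, ⟨2 | 1 2 2⟩, ⟨2 | 1 2 3⟩, ⟨2 | 1 3⟩, ⟨3 | 0⟩, ⟨3 | 1⟩, ⟨3 | 1⟩, ⟨3 | 1 1⟩, ⟨4 | 1⟩, ⟨4 | 2⟩]


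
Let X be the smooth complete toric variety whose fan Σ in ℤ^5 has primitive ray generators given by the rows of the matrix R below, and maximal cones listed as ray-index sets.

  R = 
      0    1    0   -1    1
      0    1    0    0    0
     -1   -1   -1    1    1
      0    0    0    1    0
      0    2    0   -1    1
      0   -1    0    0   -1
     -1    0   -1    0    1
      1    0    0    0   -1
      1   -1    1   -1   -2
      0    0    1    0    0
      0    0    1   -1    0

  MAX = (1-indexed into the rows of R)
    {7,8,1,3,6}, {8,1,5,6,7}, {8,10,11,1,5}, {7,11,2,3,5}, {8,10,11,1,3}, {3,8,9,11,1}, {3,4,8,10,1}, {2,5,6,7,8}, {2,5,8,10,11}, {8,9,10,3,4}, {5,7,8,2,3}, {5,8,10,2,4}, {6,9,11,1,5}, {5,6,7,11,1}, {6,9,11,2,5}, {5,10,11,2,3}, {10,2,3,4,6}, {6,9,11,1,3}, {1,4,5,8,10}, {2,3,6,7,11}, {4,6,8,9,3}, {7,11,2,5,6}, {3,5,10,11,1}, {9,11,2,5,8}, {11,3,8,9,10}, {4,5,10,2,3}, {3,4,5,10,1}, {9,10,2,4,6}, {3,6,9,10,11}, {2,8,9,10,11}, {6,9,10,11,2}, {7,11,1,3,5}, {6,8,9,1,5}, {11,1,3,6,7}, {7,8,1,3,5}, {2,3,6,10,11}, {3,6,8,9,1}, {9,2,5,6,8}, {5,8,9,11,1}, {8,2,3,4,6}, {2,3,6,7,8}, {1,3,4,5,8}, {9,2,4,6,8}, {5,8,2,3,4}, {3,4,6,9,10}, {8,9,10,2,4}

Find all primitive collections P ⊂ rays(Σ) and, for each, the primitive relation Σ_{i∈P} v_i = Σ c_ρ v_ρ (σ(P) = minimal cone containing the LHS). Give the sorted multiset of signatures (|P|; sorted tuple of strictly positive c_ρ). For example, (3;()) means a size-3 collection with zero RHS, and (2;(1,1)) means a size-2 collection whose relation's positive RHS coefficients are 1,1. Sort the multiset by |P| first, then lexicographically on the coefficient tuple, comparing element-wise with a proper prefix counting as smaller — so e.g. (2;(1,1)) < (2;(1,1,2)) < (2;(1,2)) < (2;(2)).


The 23 primitive collections of Σ (r=11, n=5):

  {1,2}:  v_{1} + v_{2} = v_{5}  so sig = (2;(1))
  {4,11}:  v_{4} + v_{11} = v_{10}  so sig = (2;(1))
  {4,7}:  v_{4} + v_{7} = v_{2} + v_{3}  so sig = (2;(1,1))
  {7,10}:  v_{7} + v_{10} = v_{2} + v_{3} + v_{11}  so sig = (2;(1,1,1))
  {7,9}:  v_{7} + v_{9} = v_{1} + 2·v_{6}  so sig = (2;(1,2))
  {1,4,6}:  v_{1} + v_{4} + v_{6} = 0  so sig = (3;())
  {1,6,10}:  v_{1} + v_{6} + v_{10} = v_{11}  so sig = (3;(1))
  {2,3,9}:  v_{2} + v_{3} + v_{9} = v_{6}  so sig = (3;(1))
  {3,5,6}:  v_{3} + v_{5} + v_{6} = v_{7}  so sig = (3;(1))
  {4,5,6}:  v_{4} + v_{5} + v_{6} = v_{2}  so sig = (3;(1))
  {6,8,11}:  v_{6} + v_{8} + v_{11} = v_{9}  so sig = (3;(1))
  {1,4,9}:  v_{1} + v_{4} + v_{9} = v_{8} + v_{11}  so sig = (3;(1,1))
  {3,5,9}:  v_{3} + v_{5} + v_{9} = v_{1} + v_{6}  so sig = (3;(1,1))
  {5,6,10}:  v_{5} + v_{6} + v_{10} = v_{2} + v_{11}  so sig = (3;(1,1))
  {6,8,10}:  v_{6} + v_{8} + v_{10} = v_{4} + v_{9}  so sig = (3;(1,1))
  {7,8,11}:  v_{7} + v_{8} + v_{11} = v_{1} + v_{6}  so sig = (3;(1,1))
  {4,5,9}:  v_{4} + v_{5} + v_{9} = v_{2} + v_{8} + v_{11}  so sig = (3;(1,1,1))
  {5,9,10}:  v_{5} + v_{9} + v_{10} = v_{2} + v_{8} + 2·v_{11}  so sig = (3;(1,1,2))
  {1,9,10}:  v_{1} + v_{9} + v_{10} = v_{8} + 2·v_{11}  so sig = (3;(1,2))
  {2,3,8,11}:  v_{2} + v_{3} + v_{8} + v_{11} = 0  so sig = (4;())
  {2,3,8,10}:  v_{2} + v_{3} + v_{8} + v_{10} = v_{4}  so sig = (4;(1))
  {3,5,8,11}:  v_{3} + v_{5} + v_{8} + v_{11} = v_{1}  so sig = (4;(1))
  {3,5,8,10}:  v_{3} + v_{5} + v_{8} + v_{10} = v_{1} + v_{4}  so sig = (4;(1,1))

Signatures (|P|; sorted positive RHS coefficients), sorted:
    |P|=2: 5 collections, coeffs (1), (1), (1,1), (1,1,1), (1,2)
    |P|=3: 14 collections, coeffs (), (1), (1), (1), (1), (1), (1,1), (1,1), (1,1), (1,1), (1,1), (1,1,1), (1,1,2), (1,2)
    |P|=4: 4 collections, coeffs (), (1), (1), (1,1)


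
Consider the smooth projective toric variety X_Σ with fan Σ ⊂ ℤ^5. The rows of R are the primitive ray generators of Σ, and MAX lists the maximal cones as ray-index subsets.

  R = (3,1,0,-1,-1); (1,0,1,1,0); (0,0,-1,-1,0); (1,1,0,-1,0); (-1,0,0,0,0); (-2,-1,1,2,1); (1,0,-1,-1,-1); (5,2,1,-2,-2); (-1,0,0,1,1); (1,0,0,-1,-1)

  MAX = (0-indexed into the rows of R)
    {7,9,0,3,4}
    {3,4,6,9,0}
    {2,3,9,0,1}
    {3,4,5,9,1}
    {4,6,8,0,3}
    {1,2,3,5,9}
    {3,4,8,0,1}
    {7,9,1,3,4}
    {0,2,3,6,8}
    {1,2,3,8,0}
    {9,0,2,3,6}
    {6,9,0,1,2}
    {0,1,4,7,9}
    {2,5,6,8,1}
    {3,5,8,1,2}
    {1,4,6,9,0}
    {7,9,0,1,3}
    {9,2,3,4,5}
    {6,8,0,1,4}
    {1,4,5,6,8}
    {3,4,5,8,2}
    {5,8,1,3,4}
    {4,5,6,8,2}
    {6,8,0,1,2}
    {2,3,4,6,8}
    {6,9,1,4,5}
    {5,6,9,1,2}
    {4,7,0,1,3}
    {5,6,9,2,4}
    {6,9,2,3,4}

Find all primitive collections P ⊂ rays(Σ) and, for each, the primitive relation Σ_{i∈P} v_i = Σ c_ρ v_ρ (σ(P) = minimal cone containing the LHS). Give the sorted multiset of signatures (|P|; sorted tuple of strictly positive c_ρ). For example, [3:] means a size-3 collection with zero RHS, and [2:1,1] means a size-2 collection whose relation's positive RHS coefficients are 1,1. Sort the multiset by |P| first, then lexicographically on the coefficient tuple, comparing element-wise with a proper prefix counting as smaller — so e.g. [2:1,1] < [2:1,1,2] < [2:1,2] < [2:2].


The 11 primitive collections of Σ (r=10, n=5):

  {8,9}:  v_{8} + v_{9} = 0  ⇒ sig = [2:]
  {0,5}:  v_{0} + v_{5} = v_{1}  ⇒ sig = [2:1]
  {2,7}:  v_{2} + v_{7} = v_{0} + v_{3} + v_{9}  ⇒ sig = [2:1,1,1]
  {7,8}:  v_{7} + v_{8} = v_{0} + v_{1} + v_{3} + v_{4}  ⇒ sig = [2:1,1,1,1]
  {5,7}:  v_{5} + v_{7} = 2·v_{1} + v_{3} + v_{4} + v_{9}  ⇒ sig = [2:1,1,1,2]
  {6,7}:  v_{6} + v_{7} = 2·v_{0} + v_{4} + v_{9}  ⇒ sig = [2:1,1,2]
  {1,2,4}:  v_{1} + v_{2} + v_{4} = 0  ⇒ sig = [3:]
  {3,5,6}:  v_{3} + v_{5} + v_{6} = 0  ⇒ sig = [3:]
  {1,3,6}:  v_{1} + v_{3} + v_{6} = v_{0}  ⇒ sig = [3:1]
  {0,2,4}:  v_{0} + v_{2} + v_{4} = v_{3} + v_{6}  ⇒ sig = [3:1,1]
  {0,1,3,4,9}:  v_{0} + v_{1} + v_{3} + v_{4} + v_{9} = v_{7}  ⇒ sig = [5:1]

Sorted signature multiset PRS(X):
    |P|=2: 6 collections, coeffs (), (1), (1,1,1), (1,1,1,1), (1,1,1,2), (1,1,2)
    |P|=3: 4 collections, coeffs (), (), (1), (1,1)
    |P|=5: 1 collection, coeffs (1)


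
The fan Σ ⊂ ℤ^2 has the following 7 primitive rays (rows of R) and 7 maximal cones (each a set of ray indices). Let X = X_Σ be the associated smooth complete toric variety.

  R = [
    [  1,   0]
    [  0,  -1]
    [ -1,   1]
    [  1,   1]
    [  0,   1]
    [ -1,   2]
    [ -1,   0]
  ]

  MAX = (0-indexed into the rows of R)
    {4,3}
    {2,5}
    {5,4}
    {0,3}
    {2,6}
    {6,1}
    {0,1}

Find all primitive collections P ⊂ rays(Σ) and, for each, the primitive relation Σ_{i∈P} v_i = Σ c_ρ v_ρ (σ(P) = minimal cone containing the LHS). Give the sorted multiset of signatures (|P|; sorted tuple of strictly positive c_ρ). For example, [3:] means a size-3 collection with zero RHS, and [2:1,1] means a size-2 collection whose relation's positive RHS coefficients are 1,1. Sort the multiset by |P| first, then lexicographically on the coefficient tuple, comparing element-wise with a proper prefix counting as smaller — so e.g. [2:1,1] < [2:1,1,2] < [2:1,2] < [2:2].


Σ has 14 primitive collections:

  P={0,6}:  v_{0} + v_{6} = 0 ; sig = [2:]
  P={1,4}:  v_{1} + v_{4} = 0 ; sig = [2:]
  P={0,2}:  v_{0} + v_{2} = v_{4} ; sig = [2:1]
  P={0,4}:  v_{0} + v_{4} = v_{3} ; sig = [2:1]
  P={1,2}:  v_{1} + v_{2} = v_{6} ; sig = [2:1]
  P={1,3}:  v_{1} + v_{3} = v_{0} ; sig = [2:1]
  P={1,5}:  v_{1} + v_{5} = v_{2} ; sig = [2:1]
  P={2,4}:  v_{2} + v_{4} = v_{5} ; sig = [2:1]
  P={3,6}:  v_{3} + v_{6} = v_{4} ; sig = [2:1]
  P={4,6}:  v_{4} + v_{6} = v_{2} ; sig = [2:1]
  P={0,5}:  v_{0} + v_{5} = 2·v_{4} ; sig = [2:2]
  P={2,3}:  v_{2} + v_{3} = 2·v_{4} ; sig = [2:2]
  P={5,6}:  v_{5} + v_{6} = 2·v_{2} ; sig = [2:2]
  P={3,5}:  v_{3} + v_{5} = 3·v_{4} ; sig = [2:3]

Sorted signature multiset PRS(X):
    [2:]
    [2:]
    [2:1]
    [2:1]
    [2:1]
    [2:1]
    [2:1]
    [2:1]
    [2:1]
    [2:1]
    [2:2]
    [2:2]
    [2:2]
    [2:3]


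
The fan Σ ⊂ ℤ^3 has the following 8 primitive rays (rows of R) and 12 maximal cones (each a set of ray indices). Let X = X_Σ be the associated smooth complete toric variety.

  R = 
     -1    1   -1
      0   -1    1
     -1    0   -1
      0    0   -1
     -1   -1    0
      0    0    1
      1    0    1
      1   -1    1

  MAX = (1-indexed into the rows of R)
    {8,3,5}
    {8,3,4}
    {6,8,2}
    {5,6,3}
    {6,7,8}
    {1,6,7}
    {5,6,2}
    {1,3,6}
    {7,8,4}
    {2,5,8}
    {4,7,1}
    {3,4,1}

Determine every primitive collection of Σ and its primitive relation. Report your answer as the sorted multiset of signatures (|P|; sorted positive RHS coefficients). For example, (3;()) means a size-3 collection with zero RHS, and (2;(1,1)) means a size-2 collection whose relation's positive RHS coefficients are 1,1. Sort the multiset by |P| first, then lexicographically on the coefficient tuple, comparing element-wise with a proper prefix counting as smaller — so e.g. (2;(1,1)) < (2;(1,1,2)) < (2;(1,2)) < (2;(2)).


Σ has 12 primitive collections:

  • {1,8}:  v_{1} + v_{8} = 0  ⟹  sig = (2;())
  • {3,7}:  v_{3} + v_{7} = 0  ⟹  sig = (2;())
  • {4,6}:  v_{4} + v_{6} = 0  ⟹  sig = (2;())
  • {2,3}:  v_{2} + v_{3} = v_{5}  ⟹  sig = (2;(1))
  • {5,7}:  v_{5} + v_{7} = v_{2}  ⟹  sig = (2;(1))
  • {1,2}:  v_{1} + v_{2} = v_{3} + v_{6}  ⟹  sig = (2;(1,1))
  • {2,4}:  v_{2} + v_{4} = v_{3} + v_{8}  ⟹  sig = (2;(1,1))
  • {2,7}:  v_{2} + v_{7} = v_{6} + v_{8}  ⟹  sig = (2;(1,1))
  • {1,5}:  v_{1} + v_{5} = 2·v_{3} + v_{6}  ⟹  sig = (2;(1,2))
  • {4,5}:  v_{4} + v_{5} = 2·v_{3} + v_{8}  ⟹  sig = (2;(1,2))
  • {3,6,8}:  v_{3} + v_{6} + v_{8} = v_{2}  ⟹  sig = (3;(1))
  • {5,6,8}:  v_{5} + v_{6} + v_{8} = 2·v_{2}  ⟹  sig = (3;(2))

Signatures (|P|; sorted positive RHS coefficients), sorted:
    (2;())
    (2;())
    (2;())
    (2;(1))
    (2;(1))
    (2;(1,1))
    (2;(1,1))
    (2;(1,1))
    (2;(1,2))
    (2;(1,2))
    (3;(1))
    (3;(2))


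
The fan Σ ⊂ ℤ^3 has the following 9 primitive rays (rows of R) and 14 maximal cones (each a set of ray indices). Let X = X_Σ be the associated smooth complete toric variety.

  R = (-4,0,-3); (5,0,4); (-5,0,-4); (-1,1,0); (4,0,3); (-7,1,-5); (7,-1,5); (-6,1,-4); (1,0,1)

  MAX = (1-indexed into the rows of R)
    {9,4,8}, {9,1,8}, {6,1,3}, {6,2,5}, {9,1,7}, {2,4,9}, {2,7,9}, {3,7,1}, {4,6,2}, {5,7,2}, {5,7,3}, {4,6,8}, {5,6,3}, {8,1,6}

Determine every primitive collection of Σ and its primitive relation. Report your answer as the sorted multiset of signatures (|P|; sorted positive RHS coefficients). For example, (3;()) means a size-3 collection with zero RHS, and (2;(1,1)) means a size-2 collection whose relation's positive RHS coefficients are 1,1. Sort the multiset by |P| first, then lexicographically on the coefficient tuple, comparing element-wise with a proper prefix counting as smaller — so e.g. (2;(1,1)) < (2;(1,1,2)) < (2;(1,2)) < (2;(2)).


|primitive collections| = 15. Relations:

  {1,5}:  v_{1} + v_{5} = 0  so sig = (2;())
  {2,3}:  v_{2} + v_{3} = 0  so sig = (2;())
  {6,7}:  v_{6} + v_{7} = 0  so sig = (2;())
  {1,2}:  v_{1} + v_{2} = v_{9}  so sig = (2;(1))
  {2,8}:  v_{2} + v_{8} = v_{4}  so sig = (2;(1))
  {3,4}:  v_{3} + v_{4} = v_{8}  so sig = (2;(1))
  {3,9}:  v_{3} + v_{9} = v_{1}  so sig = (2;(1))
  {5,9}:  v_{5} + v_{9} = v_{2}  so sig = (2;(1))
  {6,9}:  v_{6} + v_{9} = v_{8}  so sig = (2;(1))
  {7,8}:  v_{7} + v_{8} = v_{9}  so sig = (2;(1))
  {1,4}:  v_{1} + v_{4} = v_{8} + v_{9}  so sig = (2;(1,1))
  {3,8}:  v_{3} + v_{8} = v_{1} + v_{6}  so sig = (2;(1,1))
  {4,7}:  v_{4} + v_{7} = v_{2} + v_{9}  so sig = (2;(1,1))
  {5,8}:  v_{5} + v_{8} = v_{2} + v_{6}  so sig = (2;(1,1))
  {4,5}:  v_{4} + v_{5} = 2·v_{2} + v_{6}  so sig = (2;(1,2))

Hence PRS(X_Σ) =
    |P|=2: 15 collections, coeffs (), (), (), (1), (1), (1), (1), (1), (1), (1), (1,1), (1,1), (1,1), (1,1), (1,2)


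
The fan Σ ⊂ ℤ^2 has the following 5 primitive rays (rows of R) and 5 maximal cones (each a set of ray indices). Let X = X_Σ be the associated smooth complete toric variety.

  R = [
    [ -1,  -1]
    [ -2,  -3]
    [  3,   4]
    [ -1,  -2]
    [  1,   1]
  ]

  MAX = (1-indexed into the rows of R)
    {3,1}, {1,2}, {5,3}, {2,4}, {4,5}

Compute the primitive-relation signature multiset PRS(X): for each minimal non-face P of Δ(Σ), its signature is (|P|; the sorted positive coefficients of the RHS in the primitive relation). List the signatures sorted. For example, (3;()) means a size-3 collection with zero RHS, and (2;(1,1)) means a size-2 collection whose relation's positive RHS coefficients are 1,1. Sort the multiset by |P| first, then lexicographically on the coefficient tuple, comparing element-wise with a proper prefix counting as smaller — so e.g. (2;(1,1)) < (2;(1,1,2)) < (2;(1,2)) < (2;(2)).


Primitive collections (5):

  P = {1,5}:  v_{1} + v_{5} = 0 ; sig = (2;())
  P = {1,4}:  v_{1} + v_{4} = v_{2} ; sig = (2;(1))
  P = {2,3}:  v_{2} + v_{3} = v_{5} ; sig = (2;(1))
  P = {2,5}:  v_{2} + v_{5} = v_{4} ; sig = (2;(1))
  P = {3,4}:  v_{3} + v_{4} = 2·v_{5} ; sig = (2;(2))

Signatures (|P|; sorted positive RHS coefficients), sorted:
{ (2;()),  (2;(1)) ×3,  (2;(2)) }


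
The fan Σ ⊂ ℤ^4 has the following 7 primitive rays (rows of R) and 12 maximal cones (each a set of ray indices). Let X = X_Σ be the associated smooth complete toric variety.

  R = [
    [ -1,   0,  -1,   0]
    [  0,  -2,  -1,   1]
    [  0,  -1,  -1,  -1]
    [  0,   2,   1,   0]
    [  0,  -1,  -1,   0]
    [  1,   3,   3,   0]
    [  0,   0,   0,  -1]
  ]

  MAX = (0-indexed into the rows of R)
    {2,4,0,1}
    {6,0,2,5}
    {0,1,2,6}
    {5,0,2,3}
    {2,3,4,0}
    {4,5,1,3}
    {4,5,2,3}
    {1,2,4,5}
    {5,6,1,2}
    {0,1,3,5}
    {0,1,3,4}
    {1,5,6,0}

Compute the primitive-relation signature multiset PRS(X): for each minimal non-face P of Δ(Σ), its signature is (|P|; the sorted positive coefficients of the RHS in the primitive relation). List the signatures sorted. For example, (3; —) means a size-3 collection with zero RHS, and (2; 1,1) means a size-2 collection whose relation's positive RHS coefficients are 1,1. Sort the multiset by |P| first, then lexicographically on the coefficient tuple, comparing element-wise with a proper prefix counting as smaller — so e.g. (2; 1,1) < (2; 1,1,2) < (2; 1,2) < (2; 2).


5 collections generate NE(X_Σ); each relation:

  P = {4,6}:  v_{4} + v_{6} = v_{2} — sig = (2; 1)
  P = {3,6}:  v_{3} + v_{6} = v_{0} + v_{2} + v_{5} — sig = (2; 1,1,1)
  P = {0,4,5}:  v_{0} + v_{4} + v_{5} = v_{3} — sig = (3; 1)
  P = {1,2,3}:  v_{1} + v_{2} + v_{3} = v_{4} — sig = (3; 1)
  P = {0,1,2,5}:  v_{0} + v_{1} + v_{2} + v_{5} = 0 — sig = (4; —)

Hence PRS(X_Σ) =
{ (2; 1),  (2; 1,1,1),  (3; 1) ×2,  (4; —) }


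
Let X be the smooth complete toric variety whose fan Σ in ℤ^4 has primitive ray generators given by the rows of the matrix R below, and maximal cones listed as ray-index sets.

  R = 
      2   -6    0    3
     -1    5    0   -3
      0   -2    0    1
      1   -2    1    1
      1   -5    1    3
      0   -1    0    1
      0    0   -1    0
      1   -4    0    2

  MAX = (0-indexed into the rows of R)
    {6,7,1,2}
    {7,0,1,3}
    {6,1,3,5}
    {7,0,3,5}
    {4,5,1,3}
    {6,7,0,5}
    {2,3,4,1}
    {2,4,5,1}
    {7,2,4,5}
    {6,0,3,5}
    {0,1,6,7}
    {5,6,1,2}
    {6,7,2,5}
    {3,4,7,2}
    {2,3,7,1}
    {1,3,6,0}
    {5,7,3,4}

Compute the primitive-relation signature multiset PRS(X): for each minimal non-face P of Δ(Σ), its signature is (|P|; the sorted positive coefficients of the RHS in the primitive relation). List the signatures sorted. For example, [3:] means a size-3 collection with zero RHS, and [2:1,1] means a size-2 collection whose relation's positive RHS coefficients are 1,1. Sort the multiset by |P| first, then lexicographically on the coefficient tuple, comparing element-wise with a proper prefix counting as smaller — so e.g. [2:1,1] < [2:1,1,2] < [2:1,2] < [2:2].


Minimal non-faces — 9 found among 8 rays, 17 max cones:

  • {4,6}:  v_{4} + v_{6} = v_{5} + v_{7}  →  sig = [2:1,1]
  • {0,4}:  v_{0} + v_{4} = v_{3} + v_{5} + 2·v_{7}  →  sig = [2:1,1,2]
  • {0,2}:  v_{0} + v_{2} = 2·v_{7}  →  sig = [2:2]
  • {1,5,7}:  v_{1} + v_{5} + v_{7} = 0  →  sig = [3:]
  • {2,3,5}:  v_{2} + v_{3} + v_{5} = v_{4}  →  sig = [3:1]
  • {2,3,6}:  v_{2} + v_{3} + v_{6} = v_{7}  →  sig = [3:1]
  • {3,6,7}:  v_{3} + v_{6} + v_{7} = v_{0}  →  sig = [3:1]
  • {0,1,5}:  v_{0} + v_{1} + v_{5} = v_{3} + v_{6}  →  sig = [3:1,1]
  • {1,4,7}:  v_{1} + v_{4} + v_{7} = v_{2} + v_{3}  →  sig = [3:1,1]

Signatures (|P|; sorted positive RHS coefficients), sorted:
{ [2:1,1],  [2:1,1,2],  [2:2],  [3:],  [3:1] ×3,  [3:1,1] ×2 }


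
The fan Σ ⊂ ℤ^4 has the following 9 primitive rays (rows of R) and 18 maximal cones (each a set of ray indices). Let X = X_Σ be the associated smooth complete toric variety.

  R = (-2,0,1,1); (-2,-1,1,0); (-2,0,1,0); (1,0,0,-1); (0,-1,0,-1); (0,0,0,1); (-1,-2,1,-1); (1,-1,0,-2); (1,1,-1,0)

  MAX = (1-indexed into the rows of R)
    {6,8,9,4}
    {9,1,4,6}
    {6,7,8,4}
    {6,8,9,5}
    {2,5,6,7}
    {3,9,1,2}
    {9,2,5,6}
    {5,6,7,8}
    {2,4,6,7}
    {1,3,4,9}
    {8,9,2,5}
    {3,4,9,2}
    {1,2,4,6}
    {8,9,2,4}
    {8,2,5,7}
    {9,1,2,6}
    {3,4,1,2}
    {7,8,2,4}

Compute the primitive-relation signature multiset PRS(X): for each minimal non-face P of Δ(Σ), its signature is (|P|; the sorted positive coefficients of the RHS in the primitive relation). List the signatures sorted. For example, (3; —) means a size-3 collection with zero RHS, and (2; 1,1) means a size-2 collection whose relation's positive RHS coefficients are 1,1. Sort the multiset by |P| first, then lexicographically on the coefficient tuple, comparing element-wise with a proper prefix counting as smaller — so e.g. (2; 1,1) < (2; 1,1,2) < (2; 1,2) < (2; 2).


Δ(Σ) — 9 vertices, 12 min non-faces:

  {1,5}:  v_{1} + v_{5} = v_{2}  →  sig = (2; 1)
  {3,6}:  v_{3} + v_{6} = v_{1}  →  sig = (2; 1)
  {4,5}:  v_{4} + v_{5} = v_{8}  →  sig = (2; 1)
  {7,9}:  v_{7} + v_{9} = v_{5}  →  sig = (2; 1)
  {1,8}:  v_{1} + v_{8} = v_{2} + v_{4}  →  sig = (2; 1,1)
  {1,7}:  v_{1} + v_{7} = 2·v_{2} + v_{4} + v_{6}  →  sig = (2; 1,1,2)
  {3,5}:  v_{3} + v_{5} = 2·v_{2} + v_{4} + v_{9}  →  sig = (2; 1,1,2)
  {3,7}:  v_{3} + v_{7} = 2·v_{2} + v_{4}  →  sig = (2; 1,2)
  {3,8}:  v_{3} + v_{8} = 2·v_{2} + 2·v_{4} + v_{9}  →  sig = (2; 1,2,2)
  {2,6,8}:  v_{2} + v_{6} + v_{8} = v_{7}  →  sig = (3; 1)
  {2,4,6,9}:  v_{2} + v_{4} + v_{6} + v_{9} = 0  →  sig = (4; —)
  {1,2,4,9}:  v_{1} + v_{2} + v_{4} + v_{9} = v_{3}  →  sig = (4; 1)

Signatures (|P|; sorted positive RHS coefficients), sorted:
{ (2; 1) ×4,  (2; 1,1),  (2; 1,1,2) ×2,  (2; 1,2),  (2; 1,2,2),  (3; 1),  (4; —),  (4; 1) }


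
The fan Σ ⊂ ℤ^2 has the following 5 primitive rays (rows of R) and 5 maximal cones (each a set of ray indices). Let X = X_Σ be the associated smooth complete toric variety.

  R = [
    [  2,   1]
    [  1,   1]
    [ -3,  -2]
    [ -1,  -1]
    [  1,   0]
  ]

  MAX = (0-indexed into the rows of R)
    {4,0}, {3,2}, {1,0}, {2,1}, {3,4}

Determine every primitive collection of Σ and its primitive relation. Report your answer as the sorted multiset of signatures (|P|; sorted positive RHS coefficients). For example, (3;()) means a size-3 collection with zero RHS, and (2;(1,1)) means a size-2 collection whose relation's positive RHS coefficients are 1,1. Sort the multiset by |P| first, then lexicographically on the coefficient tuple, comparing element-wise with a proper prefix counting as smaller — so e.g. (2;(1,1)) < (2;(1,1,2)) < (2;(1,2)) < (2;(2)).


5 collections generate NE(X_Σ); each relation:

  • {1,3}:  v_{1} + v_{3} = 0  ⇒ sig = (2;())
  • {0,2}:  v_{0} + v_{2} = v_{3}  ⇒ sig = (2;(1))
  • {0,3}:  v_{0} + v_{3} = v_{4}  ⇒ sig = (2;(1))
  • {1,4}:  v_{1} + v_{4} = v_{0}  ⇒ sig = (2;(1))
  • {2,4}:  v_{2} + v_{4} = 2·v_{3}  ⇒ sig = (2;(2))

so the primitive-relation signature multiset is
    (2;())
    (2;(1))
    (2;(1))
    (2;(1))
    (2;(2))


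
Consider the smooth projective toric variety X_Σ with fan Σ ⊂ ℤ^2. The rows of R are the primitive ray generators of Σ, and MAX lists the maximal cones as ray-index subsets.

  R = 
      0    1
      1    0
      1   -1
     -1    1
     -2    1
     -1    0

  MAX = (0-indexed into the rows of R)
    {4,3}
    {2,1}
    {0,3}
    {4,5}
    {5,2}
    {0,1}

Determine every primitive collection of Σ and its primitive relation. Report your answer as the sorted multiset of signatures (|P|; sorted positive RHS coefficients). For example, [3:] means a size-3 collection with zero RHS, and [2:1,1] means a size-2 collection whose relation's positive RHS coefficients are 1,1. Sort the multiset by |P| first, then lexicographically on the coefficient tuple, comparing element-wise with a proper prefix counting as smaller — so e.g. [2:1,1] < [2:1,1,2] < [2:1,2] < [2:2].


9 minimal non-faces of Δ(Σ) (on 6 rays):

  P={1,5}:  v_{1} + v_{5} = 0  ⇒ sig = [2:]
  P={2,3}:  v_{2} + v_{3} = 0  ⇒ sig = [2:]
  P={0,2}:  v_{0} + v_{2} = v_{1}  ⇒ sig = [2:1]
  P={0,5}:  v_{0} + v_{5} = v_{3}  ⇒ sig = [2:1]
  P={1,3}:  v_{1} + v_{3} = v_{0}  ⇒ sig = [2:1]
  P={1,4}:  v_{1} + v_{4} = v_{3}  ⇒ sig = [2:1]
  P={2,4}:  v_{2} + v_{4} = v_{5}  ⇒ sig = [2:1]
  P={3,5}:  v_{3} + v_{5} = v_{4}  ⇒ sig = [2:1]
  P={0,4}:  v_{0} + v_{4} = 2·v_{3}  ⇒ sig = [2:2]

Signatures (|P|; sorted positive RHS coefficients), sorted:
{ [2:] ×2,  [2:1] ×6,  [2:2] }


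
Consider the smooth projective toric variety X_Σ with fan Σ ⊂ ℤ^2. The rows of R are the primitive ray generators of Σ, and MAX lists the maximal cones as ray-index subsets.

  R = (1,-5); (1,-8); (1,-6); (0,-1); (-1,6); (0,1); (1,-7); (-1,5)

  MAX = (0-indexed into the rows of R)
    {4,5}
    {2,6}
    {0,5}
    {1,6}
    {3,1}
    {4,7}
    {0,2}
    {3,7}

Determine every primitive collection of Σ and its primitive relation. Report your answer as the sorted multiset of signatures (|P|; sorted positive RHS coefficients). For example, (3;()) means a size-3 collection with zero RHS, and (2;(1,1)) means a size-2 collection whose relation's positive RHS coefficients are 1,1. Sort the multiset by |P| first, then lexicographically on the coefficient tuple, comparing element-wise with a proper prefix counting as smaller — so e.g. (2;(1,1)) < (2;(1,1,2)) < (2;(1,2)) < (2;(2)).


Minimal non-faces — 20 found among 8 rays, 8 max cones:

  P = {0,7}:  v_{0} + v_{7} = 0 ; sig = (2;())
  P = {2,4}:  v_{2} + v_{4} = 0 ; sig = (2;())
  P = {3,5}:  v_{3} + v_{5} = 0 ; sig = (2;())
  P = {0,3}:  v_{0} + v_{3} = v_{2} ; sig = (2;(1))
  P = {0,4}:  v_{0} + v_{4} = v_{5} ; sig = (2;(1))
  P = {1,5}:  v_{1} + v_{5} = v_{6} ; sig = (2;(1))
  P = {2,3}:  v_{2} + v_{3} = v_{6} ; sig = (2;(1))
  P = {2,5}:  v_{2} + v_{5} = v_{0} ; sig = (2;(1))
  P = {2,7}:  v_{2} + v_{7} = v_{3} ; sig = (2;(1))
  P = {3,4}:  v_{3} + v_{4} = v_{7} ; sig = (2;(1))
  P = {3,6}:  v_{3} + v_{6} = v_{1} ; sig = (2;(1))
  P = {4,6}:  v_{4} + v_{6} = v_{3} ; sig = (2;(1))
  P = {5,6}:  v_{5} + v_{6} = v_{2} ; sig = (2;(1))
  P = {5,7}:  v_{5} + v_{7} = v_{4} ; sig = (2;(1))
  P = {0,1}:  v_{0} + v_{1} = v_{2} + v_{6} ; sig = (2;(1,1))
  P = {0,6}:  v_{0} + v_{6} = 2·v_{2} ; sig = (2;(2))
  P = {1,2}:  v_{1} + v_{2} = 2·v_{6} ; sig = (2;(2))
  P = {1,4}:  v_{1} + v_{4} = 2·v_{3} ; sig = (2;(2))
  P = {6,7}:  v_{6} + v_{7} = 2·v_{3} ; sig = (2;(2))
  P = {1,7}:  v_{1} + v_{7} = 3·v_{3} ; sig = (2;(3))

so the primitive-relation signature multiset is
{ (2;()) ×3,  (2;(1)) ×11,  (2;(1,1)),  (2;(2)) ×4,  (2;(3)) }
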